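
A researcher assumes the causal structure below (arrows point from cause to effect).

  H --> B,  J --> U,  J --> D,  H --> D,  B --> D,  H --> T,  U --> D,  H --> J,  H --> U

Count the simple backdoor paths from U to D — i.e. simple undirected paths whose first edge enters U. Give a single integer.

6

A backdoor path from U to D is any simple undirected path whose first edge points into U (i.e. leaves U via a parent).
Parents of U: {H, J}.
Enumerating:
  P1: U <- H -> J -> D
  P2: U <- H -> B -> D
  P3: U <- H -> D
  P4: U <- J <- H -> B -> D
  P5: U <- J <- H -> D
  P6: U <- J -> D
That exhausts the simple backdoor paths. Count: 6.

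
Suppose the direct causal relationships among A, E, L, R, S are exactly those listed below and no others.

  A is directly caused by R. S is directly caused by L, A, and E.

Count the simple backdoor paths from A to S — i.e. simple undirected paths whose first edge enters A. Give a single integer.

A backdoor path from A to S is any simple undirected path whose first edge points into A (i.e. leaves A via a parent).
Parents of A: {R}.
No simple path from any parent of A reaches S without revisiting A, so there are no backdoor paths.

0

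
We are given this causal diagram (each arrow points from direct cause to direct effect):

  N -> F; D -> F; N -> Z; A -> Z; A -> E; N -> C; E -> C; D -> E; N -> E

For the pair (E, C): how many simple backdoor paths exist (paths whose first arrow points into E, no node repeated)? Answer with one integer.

3

A backdoor path from E to C is any simple undirected path whose first edge points into E (i.e. leaves E via a parent).
Parents of E: {A, D, N}.
Enumerating:
  P1: E <- D -> F <- N -> C
  P2: E <- N -> C
  P3: E <- A -> Z <- N -> C
That exhausts the simple backdoor paths. Count: 3.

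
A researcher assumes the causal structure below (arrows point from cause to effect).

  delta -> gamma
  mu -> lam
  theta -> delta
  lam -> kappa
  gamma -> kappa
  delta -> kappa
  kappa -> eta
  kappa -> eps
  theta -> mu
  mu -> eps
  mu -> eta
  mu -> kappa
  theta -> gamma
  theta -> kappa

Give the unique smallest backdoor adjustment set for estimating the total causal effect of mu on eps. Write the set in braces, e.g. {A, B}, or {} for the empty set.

{theta}

Variables eligible for adjustment (non-descendants of mu, excluding mu and eps): {delta, gamma, theta}.
Backdoor paths from mu to eps:
  P1: mu <- theta -> delta -> gamma -> kappa -> eps
  P2: mu <- theta -> delta -> kappa -> eps
  P3: mu <- theta -> gamma <- delta -> kappa -> eps
  P4: mu <- theta -> gamma -> kappa -> eps
  P5: mu <- theta -> kappa -> eps
The empty set is not sufficient: P1 (mu <- theta -> delta -> gamma -> kappa -> eps) has no collider blocking it and no conditioned non-collider, so it is open.
Try {theta}:
  P1: blocked at fork node theta ∈ conditioning set.
  P2: blocked at fork node theta ∈ conditioning set.
  P3: blocked at fork node theta ∈ conditioning set.
  P4: blocked at fork node theta ∈ conditioning set.
  P5: blocked at fork node theta ∈ conditioning set.
{theta} contains no descendant of mu and blocks every backdoor path.
No other singleton works — e.g. {delta} leaves P4 open — so {theta} is the unique smallest valid adjustment set.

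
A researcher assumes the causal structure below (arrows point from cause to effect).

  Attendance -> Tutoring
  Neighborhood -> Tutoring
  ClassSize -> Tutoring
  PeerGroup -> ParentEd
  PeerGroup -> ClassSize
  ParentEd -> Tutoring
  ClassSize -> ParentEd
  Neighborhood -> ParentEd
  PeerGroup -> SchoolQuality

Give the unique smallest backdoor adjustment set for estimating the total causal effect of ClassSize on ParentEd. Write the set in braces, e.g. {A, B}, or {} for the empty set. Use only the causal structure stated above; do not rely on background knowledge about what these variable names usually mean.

{PeerGroup}

Variables eligible for adjustment (non-descendants of ClassSize, excluding ClassSize and ParentEd): {Attendance, Neighborhood, PeerGroup, SchoolQuality}.
Backdoor paths from ClassSize to ParentEd:
  P1: ClassSize <- PeerGroup -> ParentEd
The empty set is not sufficient: P1 (ClassSize <- PeerGroup -> ParentEd) has no collider blocking it and no conditioned non-collider, so it is open.
Try {PeerGroup}:
  P1: blocked at fork node PeerGroup ∈ conditioning set.
{PeerGroup} contains no descendant of ClassSize and blocks every backdoor path.
No other singleton works — e.g. {Neighborhood} leaves P1 open — so {PeerGroup} is the unique smallest valid adjustment set.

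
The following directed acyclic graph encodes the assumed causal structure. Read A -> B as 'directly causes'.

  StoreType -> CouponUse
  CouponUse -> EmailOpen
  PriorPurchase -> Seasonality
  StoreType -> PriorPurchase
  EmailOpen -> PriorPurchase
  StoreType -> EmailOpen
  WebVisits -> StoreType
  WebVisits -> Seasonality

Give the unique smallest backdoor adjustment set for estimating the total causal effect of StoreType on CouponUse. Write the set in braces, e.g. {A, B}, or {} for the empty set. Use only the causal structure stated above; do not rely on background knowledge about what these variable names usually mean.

Variables eligible for adjustment (non-descendants of StoreType, excluding StoreType and CouponUse): {WebVisits}.
Backdoor paths from StoreType to CouponUse:
  P1: StoreType <- WebVisits -> Seasonality <- PriorPurchase <- EmailOpen <- CouponUse
Each backdoor path contains an unconditioned collider, so every path is already blocked with the empty conditioning set:
  P1: blocked at collider Seasonality (neither it nor any descendant is in the conditioning set).
The empty set is therefore the unique smallest valid set.

{}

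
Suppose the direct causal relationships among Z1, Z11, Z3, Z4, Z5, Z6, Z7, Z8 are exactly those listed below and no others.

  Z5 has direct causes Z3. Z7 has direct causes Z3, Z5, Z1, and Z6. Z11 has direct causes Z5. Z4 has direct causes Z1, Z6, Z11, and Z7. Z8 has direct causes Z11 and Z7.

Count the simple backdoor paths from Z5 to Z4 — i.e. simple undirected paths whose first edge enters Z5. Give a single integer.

A backdoor path from Z5 to Z4 is any simple undirected path whose first edge points into Z5 (i.e. leaves Z5 via a parent).
Parents of Z5: {Z3}.
Enumerating:
  P1: Z5 <- Z3 -> Z7 <- Z6 -> Z4
  P2: Z5 <- Z3 -> Z7 <- Z1 -> Z4
  P3: Z5 <- Z3 -> Z7 -> Z4
  P4: Z5 <- Z3 -> Z7 -> Z8 <- Z11 -> Z4
That exhausts the simple backdoor paths. Count: 4.

4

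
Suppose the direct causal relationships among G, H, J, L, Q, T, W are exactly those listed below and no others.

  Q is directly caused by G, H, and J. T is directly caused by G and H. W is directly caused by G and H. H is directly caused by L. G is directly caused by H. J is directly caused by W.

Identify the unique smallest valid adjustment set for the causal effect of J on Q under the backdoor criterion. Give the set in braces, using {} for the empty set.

Variables eligible for adjustment (non-descendants of J, excluding J and Q): {G, H, L, T, W}.
Backdoor paths from J to Q:
  P1: J <- W <- H -> G -> Q
  P2: J <- W <- H -> T <- G -> Q
  P3: J <- W <- H -> Q
  P4: J <- W <- G <- H -> Q
  P5: J <- W <- G -> T <- H -> Q
  P6: J <- W <- G -> Q
The empty set is not sufficient: P1 (J <- W <- H -> G -> Q) has no collider blocking it and no conditioned non-collider, so it is open.
Try {W}:
  P1: blocked at chain node W ∈ conditioning set.
  P2: blocked at chain node W ∈ conditioning set.
  P3: blocked at chain node W ∈ conditioning set.
  P4: blocked at chain node W ∈ conditioning set.
  P5: blocked at chain node W ∈ conditioning set.
  P6: blocked at chain node W ∈ conditioning set.
{W} contains no descendant of J and blocks every backdoor path.
No other singleton works — e.g. {L} leaves P1 open — so {W} is the unique smallest valid adjustment set.

{W}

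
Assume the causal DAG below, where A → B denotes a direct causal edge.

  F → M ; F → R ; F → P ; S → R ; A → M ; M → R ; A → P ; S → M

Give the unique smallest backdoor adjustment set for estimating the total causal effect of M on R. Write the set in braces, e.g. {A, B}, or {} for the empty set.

{F, S}

Variables eligible for adjustment (non-descendants of M, excluding M and R): {A, F, P, S}.
Backdoor paths from M to R:
  P1: M <- A -> P <- F -> R
  P2: M <- S -> R
  P3: M <- F -> R
The empty set is not sufficient: P2 (M <- S -> R) has no collider blocking it and no conditioned non-collider, so it is open.
Try {F, S}:
  P1: blocked at collider P (neither it nor any descendant is in the conditioning set).
  P2: blocked at fork node S ∈ conditioning set.
  P3: blocked at fork node F ∈ conditioning set.
{F, S} contains no descendant of M and blocks every backdoor path.
Every element of {F, S} is needed (dropping F leaves P3 open; dropping S leaves P2 open), so no proper subset is valid.
Among all size-2 subsets of the eligible variables, only {F, S} blocks every backdoor path, so it is the unique smallest valid adjustment set.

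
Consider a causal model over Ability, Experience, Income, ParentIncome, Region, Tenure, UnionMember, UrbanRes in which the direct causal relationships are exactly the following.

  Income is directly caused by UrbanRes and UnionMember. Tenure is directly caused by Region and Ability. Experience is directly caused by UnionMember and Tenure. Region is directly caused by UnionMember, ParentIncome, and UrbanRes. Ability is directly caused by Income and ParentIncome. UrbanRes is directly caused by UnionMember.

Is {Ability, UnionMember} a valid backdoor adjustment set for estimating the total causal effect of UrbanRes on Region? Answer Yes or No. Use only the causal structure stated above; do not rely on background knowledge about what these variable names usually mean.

Backdoor paths from UrbanRes to Region (paths whose first edge points into UrbanRes):
  P1: UrbanRes <- UnionMember -> Region
  P2: UrbanRes <- UnionMember -> Income -> Ability <- ParentIncome -> Region
  P3: UrbanRes <- UnionMember -> Income -> Ability -> Tenure <- Region
  P4: UrbanRes <- UnionMember -> Experience <- Tenure <- Region
  P5: UrbanRes <- UnionMember -> Experience <- Tenure <- Ability <- ParentIncome -> Region
Condition 1 (no descendant of UrbanRes in the set): FAILS — Ability is a descendant of UrbanRes.
Condition 2 (every backdoor path blocked by {Ability, UnionMember}):
  P1: blocked at fork node UnionMember ∈ conditioning set.
  P2: blocked at fork node UnionMember ∈ conditioning set.
  P3: blocked at fork node UnionMember ∈ conditioning set.
  P4: blocked at fork node UnionMember ∈ conditioning set.
  P5: blocked at fork node UnionMember ∈ conditioning set.
{Ability, UnionMember} does not satisfy the backdoor criterion.

No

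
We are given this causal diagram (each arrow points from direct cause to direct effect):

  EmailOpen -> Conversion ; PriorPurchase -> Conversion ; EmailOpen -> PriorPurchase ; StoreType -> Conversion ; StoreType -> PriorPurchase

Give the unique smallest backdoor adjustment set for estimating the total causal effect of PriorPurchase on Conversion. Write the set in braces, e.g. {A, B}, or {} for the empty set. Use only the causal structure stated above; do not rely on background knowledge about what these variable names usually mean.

Variables eligible for adjustment (non-descendants of PriorPurchase, excluding PriorPurchase and Conversion): {EmailOpen, StoreType}.
Backdoor paths from PriorPurchase to Conversion:
  P1: PriorPurchase <- EmailOpen -> Conversion
  P2: PriorPurchase <- StoreType -> Conversion
The empty set is not sufficient: P1 (PriorPurchase <- EmailOpen -> Conversion) has no collider blocking it and no conditioned non-collider, so it is open.
Try {EmailOpen, StoreType}:
  P1: blocked at fork node EmailOpen ∈ conditioning set.
  P2: blocked at fork node StoreType ∈ conditioning set.
{EmailOpen, StoreType} contains no descendant of PriorPurchase and blocks every backdoor path.
Every element of {EmailOpen, StoreType} is needed (dropping EmailOpen leaves P1 open; dropping StoreType leaves P2 open), so no proper subset is valid.
Among all size-2 subsets of the eligible variables, only {EmailOpen, StoreType} blocks every backdoor path, so it is the unique smallest valid adjustment set.

{EmailOpen, StoreType}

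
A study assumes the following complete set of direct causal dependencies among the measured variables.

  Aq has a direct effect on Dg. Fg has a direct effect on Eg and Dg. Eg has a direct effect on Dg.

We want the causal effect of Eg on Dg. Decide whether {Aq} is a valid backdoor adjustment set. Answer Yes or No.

No

Backdoor paths from Eg to Dg (paths whose first edge points into Eg):
  P1: Eg <- Fg -> Dg
Condition 1 (no descendant of Eg in the set): holds — descendants of Eg are {Dg}; none are in {Aq}.
Condition 2 (every backdoor path blocked by {Aq}):
  P1: open — no interior node is in the conditioning set.
{Aq} does not satisfy the backdoor criterion.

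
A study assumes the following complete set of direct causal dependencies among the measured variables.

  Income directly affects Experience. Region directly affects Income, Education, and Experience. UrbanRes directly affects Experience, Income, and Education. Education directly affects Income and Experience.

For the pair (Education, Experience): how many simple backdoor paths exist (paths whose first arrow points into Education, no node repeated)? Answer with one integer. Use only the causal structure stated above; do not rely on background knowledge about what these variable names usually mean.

A backdoor path from Education to Experience is any simple undirected path whose first edge points into Education (i.e. leaves Education via a parent).
Parents of Education: {Region, UrbanRes}.
Enumerating:
  P1: Education <- Region -> Income <- UrbanRes -> Experience
  P2: Education <- Region -> Income -> Experience
  P3: Education <- Region -> Experience
  P4: Education <- UrbanRes -> Income <- Region -> Experience
  P5: Education <- UrbanRes -> Income -> Experience
  P6: Education <- UrbanRes -> Experience
That exhausts the simple backdoor paths. Count: 6.

6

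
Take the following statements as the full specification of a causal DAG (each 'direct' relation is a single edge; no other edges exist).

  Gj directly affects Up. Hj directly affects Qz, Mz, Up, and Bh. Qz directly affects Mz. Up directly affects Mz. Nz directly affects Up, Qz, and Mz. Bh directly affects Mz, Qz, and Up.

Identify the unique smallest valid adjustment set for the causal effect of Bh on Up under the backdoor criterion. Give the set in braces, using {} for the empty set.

{Hj}

Variables eligible for adjustment (non-descendants of Bh, excluding Bh and Up): {Gj, Hj, Nz}.
Backdoor paths from Bh to Up:
  P1: Bh <- Hj -> Up
  P2: Bh <- Hj -> Qz <- Nz -> Up
  P3: Bh <- Hj -> Qz <- Nz -> Mz <- Up
  P4: Bh <- Hj -> Qz -> Mz <- Nz -> Up
  P5: Bh <- Hj -> Qz -> Mz <- Up
  P6: Bh <- Hj -> Mz <- Nz -> Up
  P7: Bh <- Hj -> Mz <- Up
  P8: Bh <- Hj -> Mz <- Qz <- Nz -> Up
The empty set is not sufficient: P1 (Bh <- Hj -> Up) has no collider blocking it and no conditioned non-collider, so it is open.
Try {Hj}:
  P1: blocked at fork node Hj ∈ conditioning set.
  P2: blocked at fork node Hj ∈ conditioning set.
  P3: blocked at fork node Hj ∈ conditioning set.
  P4: blocked at fork node Hj ∈ conditioning set.
  P5: blocked at fork node Hj ∈ conditioning set.
  P6: blocked at fork node Hj ∈ conditioning set.
  P7: blocked at fork node Hj ∈ conditioning set.
  P8: blocked at fork node Hj ∈ conditioning set.
{Hj} contains no descendant of Bh and blocks every backdoor path.
No other singleton works — e.g. {Gj} leaves P1 open — so {Hj} is the unique smallest valid adjustment set.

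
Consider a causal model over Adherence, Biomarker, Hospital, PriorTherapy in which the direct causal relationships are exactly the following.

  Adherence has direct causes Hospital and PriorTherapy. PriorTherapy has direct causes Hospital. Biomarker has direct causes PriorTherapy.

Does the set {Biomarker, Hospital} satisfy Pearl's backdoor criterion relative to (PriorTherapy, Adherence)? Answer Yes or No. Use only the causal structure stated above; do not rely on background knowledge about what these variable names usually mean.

No

Backdoor paths from PriorTherapy to Adherence (paths whose first edge points into PriorTherapy):
  P1: PriorTherapy <- Hospital -> Adherence
Condition 1 (no descendant of PriorTherapy in the set): FAILS — Biomarker is a descendant of PriorTherapy.
Condition 2 (every backdoor path blocked by {Biomarker, Hospital}):
  P1: blocked at fork node Hospital ∈ conditioning set.
{Biomarker, Hospital} does not satisfy the backdoor criterion.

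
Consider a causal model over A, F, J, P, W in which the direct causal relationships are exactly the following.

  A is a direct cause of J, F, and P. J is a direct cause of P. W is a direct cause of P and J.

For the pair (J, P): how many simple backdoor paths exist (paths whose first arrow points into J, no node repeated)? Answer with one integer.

2

A backdoor path from J to P is any simple undirected path whose first edge points into J (i.e. leaves J via a parent).
Parents of J: {A, W}.
Enumerating:
  P1: J <- A -> P
  P2: J <- W -> P
That exhausts the simple backdoor paths. Count: 2.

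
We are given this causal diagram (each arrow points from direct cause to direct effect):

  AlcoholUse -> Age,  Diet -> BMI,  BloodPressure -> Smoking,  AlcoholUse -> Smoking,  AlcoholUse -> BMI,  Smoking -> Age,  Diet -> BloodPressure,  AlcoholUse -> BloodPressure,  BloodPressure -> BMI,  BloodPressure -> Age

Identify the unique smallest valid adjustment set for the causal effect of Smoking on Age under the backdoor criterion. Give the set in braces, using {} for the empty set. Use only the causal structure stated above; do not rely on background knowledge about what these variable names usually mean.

{AlcoholUse, BloodPressure}

Variables eligible for adjustment (non-descendants of Smoking, excluding Smoking and Age): {AlcoholUse, BMI, BloodPressure, Diet}.
Backdoor paths from Smoking to Age:
  P1: Smoking <- AlcoholUse -> BloodPressure -> Age
  P2: Smoking <- AlcoholUse -> BMI <- Diet -> BloodPressure -> Age
  P3: Smoking <- AlcoholUse -> BMI <- BloodPressure -> Age
  P4: Smoking <- AlcoholUse -> Age
  P5: Smoking <- BloodPressure <- AlcoholUse -> Age
  P6: Smoking <- BloodPressure <- Diet -> BMI <- AlcoholUse -> Age
  P7: Smoking <- BloodPressure -> BMI <- AlcoholUse -> Age
  P8: Smoking <- BloodPressure -> Age
The empty set is not sufficient: P1 (Smoking <- AlcoholUse -> BloodPressure -> Age) has no collider blocking it and no conditioned non-collider, so it is open.
Try {AlcoholUse, BloodPressure}:
  P1: blocked at fork node AlcoholUse ∈ conditioning set.
  P2: blocked at fork node AlcoholUse ∈ conditioning set.
  P3: blocked at fork node AlcoholUse ∈ conditioning set.
  P4: blocked at fork node AlcoholUse ∈ conditioning set.
  P5: blocked at chain node BloodPressure ∈ conditioning set.
  P6: blocked at chain node BloodPressure ∈ conditioning set.
  P7: blocked at fork node BloodPressure ∈ conditioning set.
  P8: blocked at fork node BloodPressure ∈ conditioning set.
{AlcoholUse, BloodPressure} contains no descendant of Smoking and blocks every backdoor path.
Every element of {AlcoholUse, BloodPressure} is needed (dropping AlcoholUse leaves P4 open; dropping BloodPressure leaves P8 open), so no proper subset is valid.
Among all size-2 subsets of the eligible variables, only {AlcoholUse, BloodPressure} blocks every backdoor path, so it is the unique smallest valid adjustment set.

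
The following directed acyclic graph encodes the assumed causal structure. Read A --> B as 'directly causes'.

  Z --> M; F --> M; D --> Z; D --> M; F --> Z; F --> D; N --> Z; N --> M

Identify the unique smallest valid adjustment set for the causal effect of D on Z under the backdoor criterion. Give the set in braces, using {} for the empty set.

Variables eligible for adjustment (non-descendants of D, excluding D and Z): {F, N}.
Backdoor paths from D to Z:
  P1: D <- F -> Z
  P2: D <- F -> M <- N -> Z
  P3: D <- F -> M <- Z
The empty set is not sufficient: P1 (D <- F -> Z) has no collider blocking it and no conditioned non-collider, so it is open.
Try {F}:
  P1: blocked at fork node F ∈ conditioning set.
  P2: blocked at fork node F ∈ conditioning set.
  P3: blocked at fork node F ∈ conditioning set.
{F} contains no descendant of D and blocks every backdoor path.
No other singleton works — e.g. {N} leaves P1 open — so {F} is the unique smallest valid adjustment set.

{F}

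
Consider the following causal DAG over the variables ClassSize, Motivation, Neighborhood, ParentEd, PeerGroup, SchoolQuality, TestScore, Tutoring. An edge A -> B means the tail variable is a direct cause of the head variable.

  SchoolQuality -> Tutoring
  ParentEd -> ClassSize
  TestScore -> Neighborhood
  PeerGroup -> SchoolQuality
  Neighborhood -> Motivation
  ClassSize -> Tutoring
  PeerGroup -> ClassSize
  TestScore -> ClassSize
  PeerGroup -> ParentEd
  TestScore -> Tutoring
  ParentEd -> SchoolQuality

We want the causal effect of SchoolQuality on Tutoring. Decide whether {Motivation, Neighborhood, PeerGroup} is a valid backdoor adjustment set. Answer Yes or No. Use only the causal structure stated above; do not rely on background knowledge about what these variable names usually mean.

Backdoor paths from SchoolQuality to Tutoring (paths whose first edge points into SchoolQuality):
  P1: SchoolQuality <- PeerGroup -> ParentEd -> ClassSize <- TestScore -> Tutoring
  P2: SchoolQuality <- PeerGroup -> ParentEd -> ClassSize -> Tutoring
  P3: SchoolQuality <- PeerGroup -> ClassSize <- TestScore -> Tutoring
  P4: SchoolQuality <- PeerGroup -> ClassSize -> Tutoring
  P5: SchoolQuality <- ParentEd <- PeerGroup -> ClassSize <- TestScore -> Tutoring
  P6: SchoolQuality <- ParentEd <- PeerGroup -> ClassSize -> Tutoring
  P7: SchoolQuality <- ParentEd -> ClassSize <- TestScore -> Tutoring
  P8: SchoolQuality <- ParentEd -> ClassSize -> Tutoring
Condition 1 (no descendant of SchoolQuality in the set): holds — descendants of SchoolQuality are {Tutoring}; none are in {Motivation, Neighborhood, PeerGroup}.
Condition 2 (every backdoor path blocked by {Motivation, Neighborhood, PeerGroup}):
  P1: blocked at fork node PeerGroup ∈ conditioning set.
  P2: blocked at fork node PeerGroup ∈ conditioning set.
  P3: blocked at fork node PeerGroup ∈ conditioning set.
  P4: blocked at fork node PeerGroup ∈ conditioning set.
  P5: blocked at fork node PeerGroup ∈ conditioning set.
  P6: blocked at fork node PeerGroup ∈ conditioning set.
  P7: blocked at collider ClassSize (neither it nor any descendant is in the conditioning set).
  P8: open — no interior node is in the conditioning set.
{Motivation, Neighborhood, PeerGroup} does not satisfy the backdoor criterion.

No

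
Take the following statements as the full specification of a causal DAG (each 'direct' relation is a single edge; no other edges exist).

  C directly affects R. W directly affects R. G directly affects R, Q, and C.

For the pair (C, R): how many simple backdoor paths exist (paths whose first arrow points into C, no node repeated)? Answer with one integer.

A backdoor path from C to R is any simple undirected path whose first edge points into C (i.e. leaves C via a parent).
Parents of C: {G}.
Enumerating:
  P1: C <- G -> R
That exhausts the simple backdoor paths. Count: 1.

1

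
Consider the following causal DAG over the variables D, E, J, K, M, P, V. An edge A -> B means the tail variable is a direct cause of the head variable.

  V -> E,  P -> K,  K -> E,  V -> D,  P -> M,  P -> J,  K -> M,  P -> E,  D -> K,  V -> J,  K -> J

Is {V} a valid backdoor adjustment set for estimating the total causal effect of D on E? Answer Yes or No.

Backdoor paths from D to E (paths whose first edge points into D):
  P1: D <- V -> J <- P -> K -> E
  P2: D <- V -> J <- P -> M <- K -> E
  P3: D <- V -> J <- P -> E
  P4: D <- V -> J <- K <- P -> E
  P5: D <- V -> J <- K -> M <- P -> E
  P6: D <- V -> J <- K -> E
  P7: D <- V -> E
Condition 1 (no descendant of D in the set): holds — descendants of D are {E, J, K, M}; none are in {V}.
Condition 2 (every backdoor path blocked by {V}):
  P1: blocked at fork node V ∈ conditioning set.
  P2: blocked at fork node V ∈ conditioning set.
  P3: blocked at fork node V ∈ conditioning set.
  P4: blocked at fork node V ∈ conditioning set.
  P5: blocked at fork node V ∈ conditioning set.
  P6: blocked at fork node V ∈ conditioning set.
  P7: blocked at fork node V ∈ conditioning set.
{V} satisfies the backdoor criterion.

Yes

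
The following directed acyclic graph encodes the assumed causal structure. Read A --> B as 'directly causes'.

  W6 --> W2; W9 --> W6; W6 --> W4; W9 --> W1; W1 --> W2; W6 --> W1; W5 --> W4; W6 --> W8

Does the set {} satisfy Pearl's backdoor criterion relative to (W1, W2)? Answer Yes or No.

No

Backdoor paths from W1 to W2 (paths whose first edge points into W1):
  P1: W1 <- W9 -> W6 -> W2
  P2: W1 <- W6 -> W2
Condition 1 (no descendant of W1 in the set): holds — descendants of W1 are {W2}; none are in {}.
Condition 2 (every backdoor path blocked by {}):
  P1: open — no interior node is in the conditioning set.
  P2: open — no interior node is in the conditioning set.
{} does not satisfy the backdoor criterion.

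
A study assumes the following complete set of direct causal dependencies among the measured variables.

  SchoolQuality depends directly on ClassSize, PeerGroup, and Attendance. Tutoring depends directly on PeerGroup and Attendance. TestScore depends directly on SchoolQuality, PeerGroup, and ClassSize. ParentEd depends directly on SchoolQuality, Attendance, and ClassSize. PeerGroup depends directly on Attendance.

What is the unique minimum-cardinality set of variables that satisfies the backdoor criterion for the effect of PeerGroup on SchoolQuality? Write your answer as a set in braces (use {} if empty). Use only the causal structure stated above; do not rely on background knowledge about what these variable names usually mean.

{Attendance}

Variables eligible for adjustment (non-descendants of PeerGroup, excluding PeerGroup and SchoolQuality): {Attendance, ClassSize}.
Backdoor paths from PeerGroup to SchoolQuality:
  P1: PeerGroup <- Attendance -> SchoolQuality
  P2: PeerGroup <- Attendance -> ParentEd <- ClassSize -> SchoolQuality
  P3: PeerGroup <- Attendance -> ParentEd <- ClassSize -> TestScore <- SchoolQuality
  P4: PeerGroup <- Attendance -> ParentEd <- SchoolQuality
The empty set is not sufficient: P1 (PeerGroup <- Attendance -> SchoolQuality) has no collider blocking it and no conditioned non-collider, so it is open.
Try {Attendance}:
  P1: blocked at fork node Attendance ∈ conditioning set.
  P2: blocked at fork node Attendance ∈ conditioning set.
  P3: blocked at fork node Attendance ∈ conditioning set.
  P4: blocked at fork node Attendance ∈ conditioning set.
{Attendance} contains no descendant of PeerGroup and blocks every backdoor path.
No other singleton works — e.g. {ClassSize} leaves P1 open — so {Attendance} is the unique smallest valid adjustment set.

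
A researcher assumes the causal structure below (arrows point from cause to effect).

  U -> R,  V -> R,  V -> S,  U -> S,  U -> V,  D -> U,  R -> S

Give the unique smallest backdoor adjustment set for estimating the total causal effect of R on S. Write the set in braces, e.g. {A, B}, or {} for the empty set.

{U, V}

Variables eligible for adjustment (non-descendants of R, excluding R and S): {D, U, V}.
Backdoor paths from R to S:
  P1: R <- U -> V -> S
  P2: R <- U -> S
  P3: R <- V <- U -> S
  P4: R <- V -> S
The empty set is not sufficient: P1 (R <- U -> V -> S) has no collider blocking it and no conditioned non-collider, so it is open.
Try {U, V}:
  P1: blocked at fork node U ∈ conditioning set.
  P2: blocked at fork node U ∈ conditioning set.
  P3: blocked at chain node V ∈ conditioning set.
  P4: blocked at fork node V ∈ conditioning set.
{U, V} contains no descendant of R and blocks every backdoor path.
Every element of {U, V} is needed (dropping U leaves P2 open; dropping V leaves P4 open), so no proper subset is valid.
Among all size-2 subsets of the eligible variables, only {U, V} blocks every backdoor path, so it is the unique smallest valid adjustment set.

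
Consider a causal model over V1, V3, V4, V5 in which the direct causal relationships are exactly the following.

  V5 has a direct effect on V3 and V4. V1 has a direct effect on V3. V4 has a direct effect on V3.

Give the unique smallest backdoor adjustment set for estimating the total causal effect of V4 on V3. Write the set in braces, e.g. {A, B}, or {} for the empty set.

Variables eligible for adjustment (non-descendants of V4, excluding V4 and V3): {V1, V5}.
Backdoor paths from V4 to V3:
  P1: V4 <- V5 -> V3
The empty set is not sufficient: P1 (V4 <- V5 -> V3) has no collider blocking it and no conditioned non-collider, so it is open.
Try {V5}:
  P1: blocked at fork node V5 ∈ conditioning set.
{V5} contains no descendant of V4 and blocks every backdoor path.
No other singleton works — e.g. {V1} leaves P1 open — so {V5} is the unique smallest valid adjustment set.

{V5}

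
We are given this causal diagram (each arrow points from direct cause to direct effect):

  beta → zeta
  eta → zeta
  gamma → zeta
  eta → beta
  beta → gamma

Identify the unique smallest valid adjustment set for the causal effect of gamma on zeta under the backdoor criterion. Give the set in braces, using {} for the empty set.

Variables eligible for adjustment (non-descendants of gamma, excluding gamma and zeta): {beta, eta}.
Backdoor paths from gamma to zeta:
  P1: gamma <- beta <- eta -> zeta
  P2: gamma <- beta -> zeta
The empty set is not sufficient: P1 (gamma <- beta <- eta -> zeta) has no collider blocking it and no conditioned non-collider, so it is open.
Try {beta}:
  P1: blocked at chain node beta ∈ conditioning set.
  P2: blocked at fork node beta ∈ conditioning set.
{beta} contains no descendant of gamma and blocks every backdoor path.
No other singleton works — e.g. {eta} leaves P2 open — so {beta} is the unique smallest valid adjustment set.

{beta}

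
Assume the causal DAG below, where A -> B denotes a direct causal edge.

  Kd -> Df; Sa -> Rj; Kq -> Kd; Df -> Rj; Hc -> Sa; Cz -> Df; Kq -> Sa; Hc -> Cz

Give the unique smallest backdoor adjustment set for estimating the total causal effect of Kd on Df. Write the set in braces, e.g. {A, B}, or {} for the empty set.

Variables eligible for adjustment (non-descendants of Kd, excluding Kd and Df): {Cz, Hc, Kq, Sa}.
Backdoor paths from Kd to Df:
  P1: Kd <- Kq -> Sa <- Hc -> Cz -> Df
  P2: Kd <- Kq -> Sa -> Rj <- Df
Each backdoor path contains an unconditioned collider, so every path is already blocked with the empty conditioning set:
  P1: blocked at collider Sa (neither it nor any descendant is in the conditioning set).
  P2: blocked at collider Rj (neither it nor any descendant is in the conditioning set).
The empty set is therefore the unique smallest valid set.

{}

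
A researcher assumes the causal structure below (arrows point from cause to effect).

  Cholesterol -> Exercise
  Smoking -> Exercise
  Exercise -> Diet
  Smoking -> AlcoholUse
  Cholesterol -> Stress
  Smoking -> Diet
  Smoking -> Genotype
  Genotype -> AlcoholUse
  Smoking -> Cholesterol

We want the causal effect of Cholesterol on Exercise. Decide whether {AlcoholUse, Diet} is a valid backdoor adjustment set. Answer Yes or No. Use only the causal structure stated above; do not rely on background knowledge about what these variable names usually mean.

Backdoor paths from Cholesterol to Exercise (paths whose first edge points into Cholesterol):
  P1: Cholesterol <- Smoking -> Exercise
  P2: Cholesterol <- Smoking -> Diet <- Exercise
Condition 1 (no descendant of Cholesterol in the set): FAILS — Diet is a descendant of Cholesterol.
Condition 2 (every backdoor path blocked by {AlcoholUse, Diet}):
  P1: open — no interior node is in the conditioning set.
  P2: open — collider(s) Diet are conditioned on (or have a conditioned descendant) and no non-collider on the path is in the set.
{AlcoholUse, Diet} does not satisfy the backdoor criterion.

No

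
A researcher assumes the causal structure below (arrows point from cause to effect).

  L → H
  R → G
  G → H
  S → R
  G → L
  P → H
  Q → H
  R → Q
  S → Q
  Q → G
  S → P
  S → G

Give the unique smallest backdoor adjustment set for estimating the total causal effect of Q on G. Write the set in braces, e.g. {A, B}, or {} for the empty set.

{R, S}

Variables eligible for adjustment (non-descendants of Q, excluding Q and G): {P, R, S}.
Backdoor paths from Q to G:
  P1: Q <- S -> R -> G
  P2: Q <- S -> P -> H <- G
  P3: Q <- S -> P -> H <- L <- G
  P4: Q <- S -> G
  P5: Q <- R <- S -> P -> H <- G
  P6: Q <- R <- S -> P -> H <- L <- G
  P7: Q <- R <- S -> G
  P8: Q <- R -> G
The empty set is not sufficient: P1 (Q <- S -> R -> G) has no collider blocking it and no conditioned non-collider, so it is open.
Try {R, S}:
  P1: blocked at fork node S ∈ conditioning set.
  P2: blocked at fork node S ∈ conditioning set.
  P3: blocked at fork node S ∈ conditioning set.
  P4: blocked at fork node S ∈ conditioning set.
  P5: blocked at chain node R ∈ conditioning set.
  P6: blocked at chain node R ∈ conditioning set.
  P7: blocked at chain node R ∈ conditioning set.
  P8: blocked at fork node R ∈ conditioning set.
{R, S} contains no descendant of Q and blocks every backdoor path.
Every element of {R, S} is needed (dropping R leaves P8 open; dropping S leaves P4 open), so no proper subset is valid.
Among all size-2 subsets of the eligible variables, only {R, S} blocks every backdoor path, so it is the unique smallest valid adjustment set.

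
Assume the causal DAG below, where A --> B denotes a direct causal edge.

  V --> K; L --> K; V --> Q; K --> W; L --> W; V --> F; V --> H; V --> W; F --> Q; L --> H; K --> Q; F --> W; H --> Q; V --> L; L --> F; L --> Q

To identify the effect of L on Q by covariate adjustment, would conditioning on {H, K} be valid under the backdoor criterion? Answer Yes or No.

No

Backdoor paths from L to Q (paths whose first edge points into L):
  P1: L <- V -> H -> Q
  P2: L <- V -> K -> Q
  P3: L <- V -> K -> W <- F -> Q
  P4: L <- V -> F -> Q
  P5: L <- V -> F -> W <- K -> Q
  P6: L <- V -> Q
  P7: L <- V -> W <- K -> Q
  P8: L <- V -> W <- F -> Q
Condition 1 (no descendant of L in the set): FAILS — H and K are descendants of L.
Condition 2 (every backdoor path blocked by {H, K}):
  P1: blocked at chain node H ∈ conditioning set.
  P2: blocked at chain node K ∈ conditioning set.
  P3: blocked at chain node K ∈ conditioning set.
  P4: open — no interior node is in the conditioning set.
  P5: blocked at collider W (neither it nor any descendant is in the conditioning set).
  P6: open — no interior node is in the conditioning set.
  P7: blocked at collider W (neither it nor any descendant is in the conditioning set).
  P8: blocked at collider W (neither it nor any descendant is in the conditioning set).
{H, K} does not satisfy the backdoor criterion.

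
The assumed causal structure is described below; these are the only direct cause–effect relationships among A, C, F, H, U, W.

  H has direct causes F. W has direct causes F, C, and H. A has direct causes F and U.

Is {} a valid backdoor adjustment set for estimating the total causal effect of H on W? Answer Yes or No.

No

Backdoor paths from H to W (paths whose first edge points into H):
  P1: H <- F -> W
Condition 1 (no descendant of H in the set): holds — descendants of H are {W}; none are in {}.
Condition 2 (every backdoor path blocked by {}):
  P1: open — no interior node is in the conditioning set.
{} does not satisfy the backdoor criterion.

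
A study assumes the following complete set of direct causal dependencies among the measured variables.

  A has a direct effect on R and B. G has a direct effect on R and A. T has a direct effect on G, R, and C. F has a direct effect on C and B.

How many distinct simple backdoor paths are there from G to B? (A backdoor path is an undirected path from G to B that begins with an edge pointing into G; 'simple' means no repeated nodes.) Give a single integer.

2

A backdoor path from G to B is any simple undirected path whose first edge points into G (i.e. leaves G via a parent).
Parents of G: {T}.
Enumerating:
  P1: G <- T -> C <- F -> B
  P2: G <- T -> R <- A -> B
That exhausts the simple backdoor paths. Count: 2.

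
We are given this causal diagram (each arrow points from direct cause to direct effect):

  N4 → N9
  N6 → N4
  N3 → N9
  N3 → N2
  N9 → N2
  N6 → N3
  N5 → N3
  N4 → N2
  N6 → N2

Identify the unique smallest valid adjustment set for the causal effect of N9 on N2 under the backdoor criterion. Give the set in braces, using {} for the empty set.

{N3, N4}

Variables eligible for adjustment (non-descendants of N9, excluding N9 and N2): {N3, N4, N5, N6}.
Backdoor paths from N9 to N2:
  P1: N9 <- N4 <- N6 -> N3 -> N2
  P2: N9 <- N4 <- N6 -> N2
  P3: N9 <- N4 -> N2
  P4: N9 <- N3 <- N6 -> N4 -> N2
  P5: N9 <- N3 <- N6 -> N2
  P6: N9 <- N3 -> N2
The empty set is not sufficient: P1 (N9 <- N4 <- N6 -> N3 -> N2) has no collider blocking it and no conditioned non-collider, so it is open.
Try {N3, N4}:
  P1: blocked at chain node N4 ∈ conditioning set.
  P2: blocked at chain node N4 ∈ conditioning set.
  P3: blocked at fork node N4 ∈ conditioning set.
  P4: blocked at chain node N3 ∈ conditioning set.
  P5: blocked at chain node N3 ∈ conditioning set.
  P6: blocked at fork node N3 ∈ conditioning set.
{N3, N4} contains no descendant of N9 and blocks every backdoor path.
Every element of {N3, N4} is needed (dropping N3 leaves P5 open; dropping N4 leaves P2 open), so no proper subset is valid.
Among all size-2 subsets of the eligible variables, only {N3, N4} blocks every backdoor path, so it is the unique smallest valid adjustment set.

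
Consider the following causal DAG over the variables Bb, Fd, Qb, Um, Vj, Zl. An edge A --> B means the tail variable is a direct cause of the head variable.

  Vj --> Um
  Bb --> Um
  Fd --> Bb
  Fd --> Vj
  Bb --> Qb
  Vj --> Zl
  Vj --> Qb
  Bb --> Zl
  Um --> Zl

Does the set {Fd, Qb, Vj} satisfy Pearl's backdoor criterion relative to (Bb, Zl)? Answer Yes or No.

No

Backdoor paths from Bb to Zl (paths whose first edge points into Bb):
  P1: Bb <- Fd -> Vj -> Um -> Zl
  P2: Bb <- Fd -> Vj -> Zl
Condition 1 (no descendant of Bb in the set): FAILS — Qb is a descendant of Bb.
Condition 2 (every backdoor path blocked by {Fd, Qb, Vj}):
  P1: blocked at fork node Fd ∈ conditioning set.
  P2: blocked at fork node Fd ∈ conditioning set.
{Fd, Qb, Vj} does not satisfy the backdoor criterion.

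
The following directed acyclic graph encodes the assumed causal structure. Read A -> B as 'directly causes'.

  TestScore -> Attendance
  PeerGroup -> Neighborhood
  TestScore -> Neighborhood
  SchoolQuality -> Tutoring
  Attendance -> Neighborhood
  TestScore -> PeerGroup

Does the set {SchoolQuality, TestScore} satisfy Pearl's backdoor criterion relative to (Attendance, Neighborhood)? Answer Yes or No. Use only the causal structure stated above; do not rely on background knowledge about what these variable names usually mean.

Yes

Backdoor paths from Attendance to Neighborhood (paths whose first edge points into Attendance):
  P1: Attendance <- TestScore -> PeerGroup -> Neighborhood
  P2: Attendance <- TestScore -> Neighborhood
Condition 1 (no descendant of Attendance in the set): holds — descendants of Attendance are {Neighborhood}; none are in {SchoolQuality, TestScore}.
Condition 2 (every backdoor path blocked by {SchoolQuality, TestScore}):
  P1: blocked at fork node TestScore ∈ conditioning set.
  P2: blocked at fork node TestScore ∈ conditioning set.
{SchoolQuality, TestScore} satisfies the backdoor criterion.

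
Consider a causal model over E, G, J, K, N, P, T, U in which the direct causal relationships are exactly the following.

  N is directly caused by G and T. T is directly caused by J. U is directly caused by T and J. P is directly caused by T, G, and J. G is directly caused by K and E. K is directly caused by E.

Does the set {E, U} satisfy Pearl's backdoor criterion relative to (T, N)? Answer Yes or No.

Backdoor paths from T to N (paths whose first edge points into T):
  P1: T <- J -> P <- G -> N
Condition 1 (no descendant of T in the set): FAILS — U is a descendant of T.
Condition 2 (every backdoor path blocked by {E, U}):
  P1: blocked at collider P (neither it nor any descendant is in the conditioning set).
{E, U} does not satisfy the backdoor criterion.

No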